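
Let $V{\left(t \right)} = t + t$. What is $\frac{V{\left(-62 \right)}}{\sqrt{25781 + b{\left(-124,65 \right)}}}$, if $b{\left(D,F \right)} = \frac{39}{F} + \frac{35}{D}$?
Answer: $- \frac{248 \sqrt{2477584635}}{15984417} \approx -0.77227$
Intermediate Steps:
$b{\left(D,F \right)} = \frac{35}{D} + \frac{39}{F}$
$V{\left(t \right)} = 2 t$
$\frac{V{\left(-62 \right)}}{\sqrt{25781 + b{\left(-124,65 \right)}}} = \frac{2 \left(-62\right)}{\sqrt{25781 + \left(\frac{35}{-124} + \frac{39}{65}\right)}} = - \frac{124}{\sqrt{25781 + \left(35 \left(- \frac{1}{124}\right) + 39 \cdot \frac{1}{65}\right)}} = - \frac{124}{\sqrt{25781 + \left(- \frac{35}{124} + \frac{3}{5}\right)}} = - \frac{124}{\sqrt{25781 + \frac{197}{620}}} = - \frac{124}{\sqrt{\frac{15984417}{620}}} = - \frac{124}{\frac{1}{310} \sqrt{2477584635}} = - 124 \frac{2 \sqrt{2477584635}}{15984417} = - \frac{248 \sqrt{2477584635}}{15984417}$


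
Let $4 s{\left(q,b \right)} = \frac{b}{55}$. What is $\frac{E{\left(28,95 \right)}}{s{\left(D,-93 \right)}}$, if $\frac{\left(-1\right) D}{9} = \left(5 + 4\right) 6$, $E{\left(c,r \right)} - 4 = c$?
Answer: $- \frac{7040}{93} \approx -75.699$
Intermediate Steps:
$E{\left(c,r \right)} = 4 + c$
$D = -486$ ($D = - 9 \left(5 + 4\right) 6 = - 9 \cdot 9 \cdot 6 = \left(-9\right) 54 = -486$)
$s{\left(q,b \right)} = \frac{b}{220}$ ($s{\left(q,b \right)} = \frac{b \frac{1}{55}}{4} = \frac{\frac{1}{55} b}{4} = \frac{b}{220}$)
$\frac{E{\left(28,95 \right)}}{s{\left(D,-93 \right)}} = \frac{4 + 28}{\frac{1}{220} \left(-93\right)} = \frac{32}{- \frac{93}{220}} = 32 \left(- \frac{220}{93}\right) = - \frac{7040}{93}$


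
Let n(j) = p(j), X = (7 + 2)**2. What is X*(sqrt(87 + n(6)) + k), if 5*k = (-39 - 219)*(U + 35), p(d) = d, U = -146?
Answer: 2319678/5 + 81*sqrt(93) ≈ 4.6472e+5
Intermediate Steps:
X = 81 (X = 9**2 = 81)
n(j) = j
k = 28638/5 (k = ((-39 - 219)*(-146 + 35))/5 = (-258*(-111))/5 = (1/5)*28638 = 28638/5 ≈ 5727.6)
X*(sqrt(87 + n(6)) + k) = 81*(sqrt(87 + 6) + 28638/5) = 81*(sqrt(93) + 28638/5) = 81*(28638/5 + sqrt(93)) = 2319678/5 + 81*sqrt(93)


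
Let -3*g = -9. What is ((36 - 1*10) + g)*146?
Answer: 4234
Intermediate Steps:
g = 3 (g = -1/3*(-9) = 3)
((36 - 1*10) + g)*146 = ((36 - 1*10) + 3)*146 = ((36 - 10) + 3)*146 = (26 + 3)*146 = 29*146 = 4234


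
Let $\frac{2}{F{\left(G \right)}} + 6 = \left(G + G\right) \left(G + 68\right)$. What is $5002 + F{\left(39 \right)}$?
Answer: $\frac{20858341}{4170} \approx 5002.0$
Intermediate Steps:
$F{\left(G \right)} = \frac{2}{-6 + 2 G \left(68 + G\right)}$ ($F{\left(G \right)} = \frac{2}{-6 + \left(G + G\right) \left(G + 68\right)} = \frac{2}{-6 + 2 G \left(68 + G\right)}$)
$5002 + F{\left(39 \right)} = 5002 + \frac{1}{-3 + 39^{2} + 68 \cdot 39} = 5002 + \frac{1}{-3 + 1521 + 2652} = 5002 + \frac{1}{4170} = \frac{20858341}{4170}$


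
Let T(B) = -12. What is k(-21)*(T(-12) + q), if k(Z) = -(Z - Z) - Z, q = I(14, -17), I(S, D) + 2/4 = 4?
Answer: -357/2 ≈ -178.50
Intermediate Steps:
I(S, D) = 7/2 (I(S, D) = -½ + 4 = 7/2)
q = 7/2 ≈ 3.5000
k(Z) = -Z (k(Z) = -1*0 - Z = 0 - Z = -Z)
k(-21)*(T(-12) + q) = (-1*(-21))*(-12 + 7/2) = 21*(-17/2) = -357/2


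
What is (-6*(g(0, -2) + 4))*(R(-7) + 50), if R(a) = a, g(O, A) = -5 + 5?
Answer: -1032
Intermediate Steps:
g(O, A) = 0
(-6*(g(0, -2) + 4))*(R(-7) + 50) = (-6*(0 + 4))*(-7 + 50) = -6*4*43 = -2*12*43 = -24*43 = -1032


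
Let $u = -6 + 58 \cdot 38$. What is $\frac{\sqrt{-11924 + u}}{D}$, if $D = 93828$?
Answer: $\frac{i \sqrt{9726}}{93828} \approx 0.0010511 i$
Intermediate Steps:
$u = 2198$ ($u = -6 + 2204 = 2198$)
$\frac{\sqrt{-11924 + u}}{D} = \frac{\sqrt{-11924 + 2198}}{93828} = \sqrt{-9726} \cdot \frac{1}{93828} = i \sqrt{9726} \cdot \frac{1}{93828} = \frac{i \sqrt{9726}}{93828}$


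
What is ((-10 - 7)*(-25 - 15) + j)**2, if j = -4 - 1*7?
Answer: 447561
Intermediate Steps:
j = -11 (j = -4 - 7 = -11)
((-10 - 7)*(-25 - 15) + j)**2 = ((-10 - 7)*(-25 - 15) - 11)**2 = (-17*(-40) - 11)**2 = (680 - 11)**2 = 669**2 = 447561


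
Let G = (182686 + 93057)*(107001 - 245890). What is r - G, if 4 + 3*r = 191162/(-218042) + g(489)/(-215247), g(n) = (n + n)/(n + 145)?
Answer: 284891097297408955286665/7438862490279 ≈ 3.8298e+10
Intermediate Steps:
g(n) = 2*n/(145 + n) (g(n) = (2*n)/(145 + n) = 2*n/(145 + n))
G = -38297669527 (G = 275743*(-138889) = -38297669527)
r = -12092436741368/7438862490279 (r = -4/3 + (191162/(-218042) + (2*489/(145 + 489))/(-215247))/3 = -4/3 + (191162*(-1/218042) + (2*489/634)*(-1/215247))/3 = -4/3 + (-95581/109021 + (2*489*(1/634))*(-1/215247))/3 = -4/3 + (-95581/109021 + (489/317)*(-1/215247))/3 = -4/3 + (-95581/109021 - 163/22744433)/3 = -4/3 + (⅓)*(-2173953420996/2479620830093) = -4/3 - 724651140332/2479620830093 = -12092436741368/7438862490279 ≈ -1.6256)
r - G = -12092436741368/7438862490279 - 1*(-38297669527) = -12092436741368/7438862490279 + 38297669527 = 284891097297408955286665/7438862490279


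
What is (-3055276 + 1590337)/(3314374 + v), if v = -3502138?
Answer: 488313/62588 ≈ 7.8020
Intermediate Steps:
(-3055276 + 1590337)/(3314374 + v) = (-3055276 + 1590337)/(3314374 - 3502138) = -1464939/(-187764) = -1464939*(-1/187764) = 488313/62588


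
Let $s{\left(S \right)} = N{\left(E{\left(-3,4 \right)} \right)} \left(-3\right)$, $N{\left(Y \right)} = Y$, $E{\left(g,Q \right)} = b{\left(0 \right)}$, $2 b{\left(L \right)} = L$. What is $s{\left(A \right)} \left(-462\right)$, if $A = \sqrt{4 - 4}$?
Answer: $0$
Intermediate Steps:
$b{\left(L \right)} = \frac{L}{2}$
$E{\left(g,Q \right)} = 0$ ($E{\left(g,Q \right)} = \frac{1}{2} \cdot 0 = 0$)
$A = 0$ ($A = \sqrt{0} = 0$)
$s{\left(S \right)} = 0$ ($s{\left(S \right)} = 0 \left(-3\right) = 0$)
$s{\left(A \right)} \left(-462\right) = 0 \left(-462\right) = 0$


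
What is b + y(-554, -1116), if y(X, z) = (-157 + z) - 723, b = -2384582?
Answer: -2386578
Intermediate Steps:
y(X, z) = -880 + z
b + y(-554, -1116) = -2384582 + (-880 - 1116) = -2384582 - 1996 = -2386578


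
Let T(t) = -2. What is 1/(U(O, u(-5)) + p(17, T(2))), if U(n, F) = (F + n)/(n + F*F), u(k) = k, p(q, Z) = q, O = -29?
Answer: 2/51 ≈ 0.039216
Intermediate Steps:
U(n, F) = (F + n)/(n + F**2)
1/(U(O, u(-5)) + p(17, T(2))) = 1/((-5 - 29)/(-29 + (-5)**2) + 17) = 1/(-34/(-29 + 25) + 17) = 1/(-34/(-4) + 17) = 1/(-1/4*(-34) + 17) = 1/(17/2 + 17) = 1/(51/2) = 2/51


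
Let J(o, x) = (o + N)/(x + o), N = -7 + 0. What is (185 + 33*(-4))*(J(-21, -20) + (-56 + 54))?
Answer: -2862/41 ≈ -69.805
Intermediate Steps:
N = -7
J(o, x) = (-7 + o)/(o + x) (J(o, x) = (o - 7)/(x + o) = (-7 + o)/(o + x))
(185 + 33*(-4))*(J(-21, -20) + (-56 + 54)) = (185 + 33*(-4))*((-7 - 21)/(-21 - 20) + (-56 + 54)) = (185 - 132)*(-28/(-41) - 2) = 53*(-1/41*(-28) - 2) = 53*(28/41 - 2) = 53*(-54/41) = -2862/41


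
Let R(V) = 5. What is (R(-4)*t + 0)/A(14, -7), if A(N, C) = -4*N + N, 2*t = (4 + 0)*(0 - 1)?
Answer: 5/21 ≈ 0.23810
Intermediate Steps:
t = -2 (t = ((4 + 0)*(0 - 1))/2 = (4*(-1))/2 = (1/2)*(-4) = -2)
A(N, C) = -3*N
(R(-4)*t + 0)/A(14, -7) = (5*(-2) + 0)/((-3*14)) = (-10 + 0)/(-42) = -10*(-1/42) = 5/21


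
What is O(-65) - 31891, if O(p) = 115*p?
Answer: -39366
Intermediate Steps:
O(-65) - 31891 = 115*(-65) - 31891 = -7475 - 31891 = -39366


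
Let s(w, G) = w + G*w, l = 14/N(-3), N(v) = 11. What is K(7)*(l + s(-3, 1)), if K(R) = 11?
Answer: -52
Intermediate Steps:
l = 14/11 ≈ 1.2727
K(7)*(l + s(-3, 1)) = 11*(14/11 - 3*(1 + 1)) = 11*(14/11 - 3*2) = 11*(14/11 - 6) = 11*(-52/11) = -52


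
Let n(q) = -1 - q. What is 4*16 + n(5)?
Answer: 58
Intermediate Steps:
4*16 + n(5) = 4*16 + (-1 - 1*5) = 64 + (-1 - 5) = 64 - 6 = 58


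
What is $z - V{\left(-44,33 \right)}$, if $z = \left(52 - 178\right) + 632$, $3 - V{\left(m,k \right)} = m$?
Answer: $459$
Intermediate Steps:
$V{\left(m,k \right)} = 3 - m$
$z = 506$ ($z = -126 + 632 = 506$)
$z - V{\left(-44,33 \right)} = 506 - \left(3 - -44\right) = 506 - \left(3 + 44\right) = 506 - 47 = 459$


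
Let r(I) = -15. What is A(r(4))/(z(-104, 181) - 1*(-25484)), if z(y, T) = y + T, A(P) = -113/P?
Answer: 113/383415 ≈ 0.00029472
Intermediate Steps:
z(y, T) = T + y
A(r(4))/(z(-104, 181) - 1*(-25484)) = (-113/(-15))/((181 - 104) - 1*(-25484)) = (-113*(-1/15))/(77 + 25484) = (113/15)/25561 = (113/15)*(1/25561) = 113/383415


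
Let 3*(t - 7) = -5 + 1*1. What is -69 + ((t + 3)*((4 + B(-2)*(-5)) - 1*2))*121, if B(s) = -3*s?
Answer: -88295/3 ≈ -29432.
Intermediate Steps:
t = 17/3 (t = 7 + (-5 + 1*1)/3 = 7 + (-5 + 1)/3 = 7 + (1/3)*(-4) = 7 - 4/3 = 17/3 ≈ 5.6667)
-69 + ((t + 3)*((4 + B(-2)*(-5)) - 1*2))*121 = -69 + ((17/3 + 3)*((4 - 3*(-2)*(-5)) - 1*2))*121 = -69 + (26*((4 + 6*(-5)) - 2)/3)*121 = -69 + (26*((4 - 30) - 2)/3)*121 = -69 + (26*(-26 - 2)/3)*121 = -69 + ((26/3)*(-28))*121 = -69 - 728/3*121 = -69 - 88088/3 = -88295/3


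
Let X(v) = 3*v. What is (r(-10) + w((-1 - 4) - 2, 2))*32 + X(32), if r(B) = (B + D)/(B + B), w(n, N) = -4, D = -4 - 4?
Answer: -16/5 ≈ -3.2000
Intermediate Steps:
D = -8
r(B) = (-8 + B)/(2*B) (r(B) = (B - 8)/(B + B) = (-8 + B)/((2*B)) = (-8 + B)*(1/(2*B)) = (-8 + B)/(2*B))
(r(-10) + w((-1 - 4) - 2, 2))*32 + X(32) = ((½)*(-8 - 10)/(-10) - 4)*32 + 3*32 = ((½)*(-⅒)*(-18) - 4)*32 + 96 = (9/10 - 4)*32 + 96 = -31/10*32 + 96 = -496/5 + 96 = -16/5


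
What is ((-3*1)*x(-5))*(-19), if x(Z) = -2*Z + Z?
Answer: 285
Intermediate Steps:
x(Z) = -Z
((-3*1)*x(-5))*(-19) = ((-3*1)*(-1*(-5)))*(-19) = -3*5*(-19) = -15*(-19) = 285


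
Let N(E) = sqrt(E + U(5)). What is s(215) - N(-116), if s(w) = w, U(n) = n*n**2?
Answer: 212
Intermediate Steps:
U(n) = n**3
N(E) = sqrt(125 + E) (N(E) = sqrt(E + 5**3) = sqrt(E + 125) = sqrt(125 + E))
s(215) - N(-116) = 215 - sqrt(125 - 116) = 215 - sqrt(9) = 215 - 1*3 = 215 - 3 = 212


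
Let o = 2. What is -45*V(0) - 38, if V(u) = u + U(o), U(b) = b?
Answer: -128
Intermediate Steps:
V(u) = 2 + u (V(u) = u + 2 = 2 + u)
-45*V(0) - 38 = -45*(2 + 0) - 38 = -45*2 - 38 = -90 - 38 = -128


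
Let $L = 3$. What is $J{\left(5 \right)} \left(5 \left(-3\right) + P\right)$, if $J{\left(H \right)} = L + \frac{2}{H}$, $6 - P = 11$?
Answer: $-68$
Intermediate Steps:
$P = -5$ ($P = 6 - 11 = -5$)
$J{\left(H \right)} = 3 + \frac{2}{H}$
$J{\left(5 \right)} \left(5 \left(-3\right) + P\right) = \left(3 + \frac{2}{5}\right) \left(5 \left(-3\right) - 5\right) = \left(3 + 2 \cdot \frac{1}{5}\right) \left(-15 - 5\right) = \left(3 + \frac{2}{5}\right) \left(-20\right) = \frac{17}{5} \left(-20\right) = -68$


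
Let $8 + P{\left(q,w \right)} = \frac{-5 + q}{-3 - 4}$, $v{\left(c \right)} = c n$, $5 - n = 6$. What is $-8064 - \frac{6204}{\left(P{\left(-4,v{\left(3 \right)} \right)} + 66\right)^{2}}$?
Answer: $- \frac{1389126396}{172225} \approx -8065.8$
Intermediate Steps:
$n = -1$ ($n = 5 - 6 = -1$)
$v{\left(c \right)} = - c$ ($v{\left(c \right)} = c \left(-1\right) = - c$)
$P{\left(q,w \right)} = - \frac{51}{7} - \frac{q}{7}$ ($P{\left(q,w \right)} = -8 + \frac{-5 + q}{-3 - 4} = -8 + \frac{-5 + q}{-7} = -8 + \left(-5 + q\right) \left(- \frac{1}{7}\right) = -8 - \left(- \frac{5}{7} + \frac{q}{7}\right) = - \frac{51}{7} - \frac{q}{7}$)
$-8064 - \frac{6204}{\left(P{\left(-4,v{\left(3 \right)} \right)} + 66\right)^{2}} = -8064 - \frac{6204}{\left(\left(- \frac{51}{7} - - \frac{4}{7}\right) + 66\right)^{2}} = -8064 - \frac{6204}{\left(\left(- \frac{51}{7} + \frac{4}{7}\right) + 66\right)^{2}} = -8064 - \frac{6204}{\left(- \frac{47}{7} + 66\right)^{2}} = -8064 - \frac{6204}{\left(\frac{415}{7}\right)^{2}} = -8064 - \frac{6204}{\frac{172225}{49}} = -8064 - \frac{303996}{172225} = - \frac{1389126396}{172225}$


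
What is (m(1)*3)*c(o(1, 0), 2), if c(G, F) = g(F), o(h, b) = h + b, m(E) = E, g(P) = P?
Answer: 6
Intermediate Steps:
o(h, b) = b + h
c(G, F) = F
(m(1)*3)*c(o(1, 0), 2) = (1*3)*2 = 3*2 = 6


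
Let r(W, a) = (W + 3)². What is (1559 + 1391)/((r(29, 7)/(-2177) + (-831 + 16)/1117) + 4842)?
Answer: 1434708310/2354283383 ≈ 0.60940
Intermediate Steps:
r(W, a) = (3 + W)²
(1559 + 1391)/((r(29, 7)/(-2177) + (-831 + 16)/1117) + 4842) = (1559 + 1391)/(((3 + 29)²/(-2177) + (-831 + 16)/1117) + 4842) = 2950/((32²*(-1/2177) - 815*1/1117) + 4842) = 2950/((1024*(-1/2177) - 815/1117) + 4842) = 2950/((-1024/2177 - 815/1117) + 4842) = 2950/(-2918063/2431709 + 4842) = 2950/(11771416915/2431709) = 2950*(2431709/11771416915) = 1434708310/2354283383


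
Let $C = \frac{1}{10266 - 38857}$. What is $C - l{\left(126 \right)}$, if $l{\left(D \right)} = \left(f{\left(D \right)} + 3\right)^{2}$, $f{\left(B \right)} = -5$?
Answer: $- \frac{114365}{28591} \approx -4.0$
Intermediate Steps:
$l{\left(D \right)} = 4$ ($l{\left(D \right)} = \left(-5 + 3\right)^{2} = \left(-2\right)^{2} = 4$)
$C = - \frac{1}{28591}$ ($C = \frac{1}{-28591} = - \frac{1}{28591} \approx -3.4976 \cdot 10^{-5}$)
$C - l{\left(126 \right)} = - \frac{1}{28591} - 4 = - \frac{114365}{28591}$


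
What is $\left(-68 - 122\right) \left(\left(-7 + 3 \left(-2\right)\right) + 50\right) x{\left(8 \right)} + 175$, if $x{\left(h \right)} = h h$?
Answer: $-449745$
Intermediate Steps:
$x{\left(h \right)} = h^{2}$
$\left(-68 - 122\right) \left(\left(-7 + 3 \left(-2\right)\right) + 50\right) x{\left(8 \right)} + 175 = \left(-68 - 122\right) \left(\left(-7 + 3 \left(-2\right)\right) + 50\right) 8^{2} + 175 = - 190 \left(\left(-7 - 6\right) + 50\right) 64 + 175 = - 190 \left(-13 + 50\right) 64 + 175 = \left(-190\right) 37 \cdot 64 + 175 = \left(-7030\right) 64 + 175 = -449920 + 175 = -449745$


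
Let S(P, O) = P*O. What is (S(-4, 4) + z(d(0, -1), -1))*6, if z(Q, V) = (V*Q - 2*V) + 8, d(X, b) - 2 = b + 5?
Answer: -72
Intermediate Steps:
d(X, b) = 7 + b (d(X, b) = 2 + (b + 5) = 2 + (5 + b) = 7 + b)
S(P, O) = O*P
z(Q, V) = 8 - 2*V + Q*V (z(Q, V) = (Q*V - 2*V) + 8 = (-2*V + Q*V) + 8 = 8 - 2*V + Q*V)
(S(-4, 4) + z(d(0, -1), -1))*6 = (4*(-4) + (8 - 2*(-1) + (7 - 1)*(-1)))*6 = (-16 + (8 + 2 + 6*(-1)))*6 = (-16 + (8 + 2 - 6))*6 = (-16 + 4)*6 = -12*6 = -72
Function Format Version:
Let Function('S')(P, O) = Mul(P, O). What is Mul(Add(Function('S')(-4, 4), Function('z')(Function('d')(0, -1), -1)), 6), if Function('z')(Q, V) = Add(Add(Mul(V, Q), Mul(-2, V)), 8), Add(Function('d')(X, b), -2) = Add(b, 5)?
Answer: -72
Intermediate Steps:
Function('d')(X, b) = Add(7, b) (Function('d')(X, b) = Add(2, Add(b, 5)) = Add(2, Add(5, b)) = Add(7, b))
Function('S')(P, O) = Mul(O, P)
Function('z')(Q, V) = Add(8, Mul(-2, V), Mul(Q, V)) (Function('z')(Q, V) = Add(Add(Mul(Q, V), Mul(-2, V)), 8) = Add(Add(Mul(-2, V), Mul(Q, V)), 8) = Add(8, Mul(-2, V), Mul(Q, V)))
Mul(Add(Function('S')(-4, 4), Function('z')(Function('d')(0, -1), -1)), 6) = Mul(Add(Mul(4, -4), Add(8, Mul(-2, -1), Mul(Add(7, -1), -1))), 6) = Mul(Add(-16, Add(8, 2, Mul(6, -1))), 6) = Mul(Add(-16, Add(8, 2, -6)), 6) = Mul(Add(-16, 4), 6) = Mul(-12, 6) = -72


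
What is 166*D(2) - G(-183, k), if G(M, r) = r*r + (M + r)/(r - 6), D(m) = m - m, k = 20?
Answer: -5437/14 ≈ -388.36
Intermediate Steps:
D(m) = 0
G(M, r) = r**2 + (M + r)/(-6 + r)
166*D(2) - G(-183, k) = 166*0 - (-183 + 20 + 20**3 - 6*20**2)/(-6 + 20) = 0 - (-183 + 20 + 8000 - 6*400)/14 = 0 - (-183 + 20 + 8000 - 2400)/14 = 0 - 5437/14 = -5437/14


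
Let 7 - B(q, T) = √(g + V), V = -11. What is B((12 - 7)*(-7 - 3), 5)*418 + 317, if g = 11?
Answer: 3243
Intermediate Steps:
B(q, T) = 7 (B(q, T) = 7 - √(11 - 11) = 7 - √0 = 7 - 1*0 = 7 + 0 = 7)
B((12 - 7)*(-7 - 3), 5)*418 + 317 = 7*418 + 317 = 2926 + 317 = 3243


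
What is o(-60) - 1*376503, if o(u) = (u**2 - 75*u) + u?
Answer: -368463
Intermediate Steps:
o(u) = u**2 - 74*u
o(-60) - 1*376503 = -60*(-74 - 60) - 1*376503 = -60*(-134) - 376503 = 8040 - 376503 = -368463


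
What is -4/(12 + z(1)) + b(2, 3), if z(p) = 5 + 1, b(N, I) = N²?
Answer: 34/9 ≈ 3.7778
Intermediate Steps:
z(p) = 6
-4/(12 + z(1)) + b(2, 3) = -4/(12 + 6) + 2² = -4/18 + 4 = (1/18)*(-4) + 4 = -2/9 + 4 = 34/9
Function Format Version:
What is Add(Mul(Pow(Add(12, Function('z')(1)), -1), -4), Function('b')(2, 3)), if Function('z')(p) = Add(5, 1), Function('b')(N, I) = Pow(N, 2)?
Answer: Rational(34, 9) ≈ 3.7778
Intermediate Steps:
Function('z')(p) = 6
Add(Mul(Pow(Add(12, Function('z')(1)), -1), -4), Function('b')(2, 3)) = Add(Mul(Pow(Add(12, 6), -1), -4), Pow(2, 2)) = Add(Mul(Pow(18, -1), -4), 4) = Add(Mul(Rational(1, 18), -4), 4) = Add(Rational(-2, 9), 4) = Rational(34, 9)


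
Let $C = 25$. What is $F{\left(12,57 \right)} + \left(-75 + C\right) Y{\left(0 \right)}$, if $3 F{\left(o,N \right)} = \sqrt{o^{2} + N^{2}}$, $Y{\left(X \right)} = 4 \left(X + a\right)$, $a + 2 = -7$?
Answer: $1800 + \sqrt{377} \approx 1819.4$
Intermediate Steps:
$a = -9$ ($a = -2 - 7 = -9$)
$Y{\left(X \right)} = -36 + 4 X$ ($Y{\left(X \right)} = 4 \left(X - 9\right) = 4 \left(-9 + X\right) = -36 + 4 X$)
$F{\left(o,N \right)} = \frac{\sqrt{N^{2} + o^{2}}}{3}$ ($F{\left(o,N \right)} = \frac{\sqrt{o^{2} + N^{2}}}{3} = \frac{\sqrt{N^{2} + o^{2}}}{3}$)
$F{\left(12,57 \right)} + \left(-75 + C\right) Y{\left(0 \right)} = \frac{\sqrt{57^{2} + 12^{2}}}{3} + \left(-75 + 25\right) \left(-36 + 4 \cdot 0\right) = \frac{\sqrt{3249 + 144}}{3} - 50 \left(-36 + 0\right) = \frac{\sqrt{3393}}{3} - -1800 = \frac{3 \sqrt{377}}{3} + 1800 = \sqrt{377} + 1800 = 1800 + \sqrt{377}$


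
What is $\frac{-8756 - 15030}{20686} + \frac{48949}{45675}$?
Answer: $- \frac{36933268}{472416525} \approx -0.078179$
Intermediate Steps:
$\frac{-8756 - 15030}{20686} + \frac{48949}{45675} = \left(-8756 - 15030\right) \frac{1}{20686} + 48949 \cdot \frac{1}{45675} = \left(-23786\right) \frac{1}{20686} + \frac{48949}{45675} = - \frac{11893}{10343} + \frac{48949}{45675} = - \frac{36933268}{472416525}$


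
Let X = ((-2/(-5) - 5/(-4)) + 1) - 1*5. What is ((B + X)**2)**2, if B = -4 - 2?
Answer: 777796321/160000 ≈ 4861.2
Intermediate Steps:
X = -47/20 (X = ((-2*(-1/5) - 5*(-1/4)) + 1) - 5 = ((2/5 + 5/4) + 1) - 5 = (33/20 + 1) - 5 = 53/20 - 5 = -47/20 ≈ -2.3500)
B = -6
((B + X)**2)**2 = ((-6 - 47/20)**2)**2 = ((-167/20)**2)**2 = (27889/400)**2 = 777796321/160000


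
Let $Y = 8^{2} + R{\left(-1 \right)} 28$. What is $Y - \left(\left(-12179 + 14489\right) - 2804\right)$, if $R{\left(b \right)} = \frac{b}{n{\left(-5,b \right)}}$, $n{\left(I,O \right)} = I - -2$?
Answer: $\frac{1702}{3} \approx 567.33$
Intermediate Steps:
$n{\left(I,O \right)} = 2 + I$ ($n{\left(I,O \right)} = I + 2 = 2 + I$)
$R{\left(b \right)} = - \frac{b}{3}$ ($R{\left(b \right)} = \frac{b}{2 - 5} = \frac{b}{-3} = b \left(- \frac{1}{3}\right) = - \frac{b}{3}$)
$Y = \frac{220}{3}$ ($Y = 8^{2} + \left(- \frac{1}{3}\right) \left(-1\right) 28 = 64 + \frac{1}{3} \cdot 28 = 64 + \frac{28}{3} = \frac{220}{3} \approx 73.333$)
$Y - \left(\left(-12179 + 14489\right) - 2804\right) = \frac{220}{3} - \left(\left(-12179 + 14489\right) - 2804\right) = \frac{220}{3} - \left(2310 - 2804\right) = \frac{220}{3} - -494 = \frac{220}{3} + 494 = \frac{1702}{3}$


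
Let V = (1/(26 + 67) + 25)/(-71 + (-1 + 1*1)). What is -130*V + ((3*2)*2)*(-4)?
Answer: -14564/6603 ≈ -2.2057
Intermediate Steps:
V = -2326/6603 (V = (1/93 + 25)/(-71 + (-1 + 1)) = (1/93 + 25)/(-71 + 0) = (2326/93)/(-71) = (2326/93)*(-1/71) = -2326/6603 ≈ -0.35226)
-130*V + ((3*2)*2)*(-4) = -130*(-2326/6603) + ((3*2)*2)*(-4) = 302380/6603 + (6*2)*(-4) = 302380/6603 + 12*(-4) = 302380/6603 - 48 = -14564/6603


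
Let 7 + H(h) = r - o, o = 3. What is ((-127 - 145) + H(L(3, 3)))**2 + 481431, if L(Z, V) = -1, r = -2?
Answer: 562087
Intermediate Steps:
H(h) = -12 (H(h) = -7 + (-2 - 1*3) = -7 + (-2 - 3) = -7 - 5 = -12)
((-127 - 145) + H(L(3, 3)))**2 + 481431 = ((-127 - 145) - 12)**2 + 481431 = (-272 - 12)**2 + 481431 = (-284)**2 + 481431 = 80656 + 481431 = 562087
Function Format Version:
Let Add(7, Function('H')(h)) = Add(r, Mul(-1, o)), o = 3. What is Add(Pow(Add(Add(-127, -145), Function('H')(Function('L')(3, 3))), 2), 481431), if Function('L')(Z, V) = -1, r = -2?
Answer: 562087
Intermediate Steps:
Function('H')(h) = -12 (Function('H')(h) = Add(-7, Add(-2, Mul(-1, 3))) = Add(-7, Add(-2, -3)) = Add(-7, -5) = -12)
Add(Pow(Add(Add(-127, -145), Function('H')(Function('L')(3, 3))), 2), 481431) = Add(Pow(Add(Add(-127, -145), -12), 2), 481431) = Add(Pow(Add(-272, -12), 2), 481431) = Add(Pow(-284, 2), 481431) = Add(80656, 481431) = 562087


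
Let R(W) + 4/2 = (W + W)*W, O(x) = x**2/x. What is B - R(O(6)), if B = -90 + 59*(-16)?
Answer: -1104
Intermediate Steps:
O(x) = x
B = -1034 (B = -90 - 944 = -1034)
R(W) = -2 + 2*W**2 (R(W) = -2 + (W + W)*W = -2 + (2*W)*W = -2 + 2*W**2)
B - R(O(6)) = -1034 - (-2 + 2*6**2) = -1034 - (-2 + 2*36) = -1034 - (-2 + 72) = -1034 - 1*70 = -1034 - 70 = -1104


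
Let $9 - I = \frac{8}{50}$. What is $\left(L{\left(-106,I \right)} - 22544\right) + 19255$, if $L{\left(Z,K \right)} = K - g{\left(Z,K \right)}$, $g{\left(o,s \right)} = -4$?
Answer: $- \frac{81904}{25} \approx -3276.2$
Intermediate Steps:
$I = \frac{221}{25}$ ($I = 9 - \frac{8}{50} = 9 - 8 \cdot \frac{1}{50} = 9 - \frac{4}{25} = \frac{221}{25} \approx 8.84$)
$L{\left(Z,K \right)} = 4 + K$ ($L{\left(Z,K \right)} = K - -4 = K + 4 = 4 + K$)
$\left(L{\left(-106,I \right)} - 22544\right) + 19255 = \left(\left(4 + \frac{221}{25}\right) - 22544\right) + 19255 = \left(\frac{321}{25} - 22544\right) + 19255 = - \frac{563279}{25} + 19255 = - \frac{81904}{25}$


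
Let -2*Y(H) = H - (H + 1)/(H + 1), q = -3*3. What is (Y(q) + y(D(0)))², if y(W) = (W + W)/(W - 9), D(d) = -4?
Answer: 5329/169 ≈ 31.533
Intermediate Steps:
q = -9
y(W) = 2*W/(-9 + W) (y(W) = (2*W)/(-9 + W) = 2*W/(-9 + W))
Y(H) = ½ - H/2 (Y(H) = -(H - (H + 1)/(H + 1))/2 = -(H - (1 + H)/(1 + H))/2 = -(H - 1*1)/2 = -(H - 1)/2 = -(-1 + H)/2 = ½ - H/2)
(Y(q) + y(D(0)))² = ((½ - ½*(-9)) + 2*(-4)/(-9 - 4))² = ((½ + 9/2) + 2*(-4)/(-13))² = (5 + 2*(-4)*(-1/13))² = (5 + 8/13)² = (73/13)² = 5329/169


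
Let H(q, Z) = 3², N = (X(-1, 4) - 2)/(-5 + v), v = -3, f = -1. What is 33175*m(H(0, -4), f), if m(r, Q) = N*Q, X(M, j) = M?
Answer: -99525/8 ≈ -12441.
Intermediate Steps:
N = 3/8 (N = (-1 - 2)/(-5 - 3) = -3/(-8) = -3*(-⅛) = 3/8 ≈ 0.37500)
H(q, Z) = 9
m(r, Q) = 3*Q/8
33175*m(H(0, -4), f) = 33175*((3/8)*(-1)) = 33175*(-3/8) = -99525/8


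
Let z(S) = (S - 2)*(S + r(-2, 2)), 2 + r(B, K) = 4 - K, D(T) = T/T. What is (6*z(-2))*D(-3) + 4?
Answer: 52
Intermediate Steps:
D(T) = 1
r(B, K) = 2 - K (r(B, K) = -2 + (4 - K) = 2 - K)
z(S) = S*(-2 + S) (z(S) = (S - 2)*(S + (2 - 1*2)) = (-2 + S)*(S + (2 - 2)) = (-2 + S)*(S + 0) = (-2 + S)*S = S*(-2 + S))
(6*z(-2))*D(-3) + 4 = (6*(-2*(-2 - 2)))*1 + 4 = (6*(-2*(-4)))*1 + 4 = (6*8)*1 + 4 = 48*1 + 4 = 48 + 4 = 52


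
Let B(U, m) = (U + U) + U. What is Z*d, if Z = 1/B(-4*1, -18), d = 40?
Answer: -10/3 ≈ -3.3333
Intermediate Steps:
B(U, m) = 3*U (B(U, m) = 2*U + U = 3*U)
Z = -1/12 (Z = 1/(3*(-4*1)) = 1/(3*(-4)) = 1/(-12) = -1/12 ≈ -0.083333)
Z*d = -1/12*40 = -10/3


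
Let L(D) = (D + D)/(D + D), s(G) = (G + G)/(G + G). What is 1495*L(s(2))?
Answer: 1495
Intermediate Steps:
s(G) = 1 (s(G) = (2*G)/((2*G)) = (2*G)*(1/(2*G)) = 1)
L(D) = 1 (L(D) = (2*D)/((2*D)) = (2*D)*(1/(2*D)) = 1)
1495*L(s(2)) = 1495*1 = 1495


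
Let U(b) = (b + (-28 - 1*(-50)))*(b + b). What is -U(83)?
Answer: -17430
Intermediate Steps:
U(b) = 2*b*(22 + b) (U(b) = (b + (-28 + 50))*(2*b) = (b + 22)*(2*b) = (22 + b)*(2*b) = 2*b*(22 + b))
-U(83) = -2*83*(22 + 83) = -2*83*105 = -1*17430 = -17430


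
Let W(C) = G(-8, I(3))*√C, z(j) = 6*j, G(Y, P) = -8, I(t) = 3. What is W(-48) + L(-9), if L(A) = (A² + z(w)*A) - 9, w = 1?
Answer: 18 - 32*I*√3 ≈ 18.0 - 55.426*I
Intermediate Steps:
L(A) = -9 + A² + 6*A (L(A) = (A² + (6*1)*A) - 9 = (A² + 6*A) - 9 = -9 + A² + 6*A)
W(C) = -8*√C
W(-48) + L(-9) = -32*I*√3 + (-9 + (-9)² + 6*(-9)) = -32*I*√3 + (-9 + 81 - 54) = -32*I*√3 + 18 = 18 - 32*I*√3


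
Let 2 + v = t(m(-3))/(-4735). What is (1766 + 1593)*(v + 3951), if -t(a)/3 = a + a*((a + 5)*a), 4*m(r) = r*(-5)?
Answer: 803962747099/60608 ≈ 1.3265e+7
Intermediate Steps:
m(r) = -5*r/4 (m(r) = (r*(-5))/4 = (-5*r)/4 = -5*r/4)
t(a) = -3*a - 3*a**2*(5 + a) (t(a) = -3*(a + a*((a + 5)*a)) = -3*(a + a*((5 + a)*a)) = -3*(a + a*(a*(5 + a))) = -3*(a + a**2*(5 + a)) = -3*a - 3*a**2*(5 + a))
v = -116347/60608 (v = -2 - 3*(-5/4*(-3))*(1 + (-5/4*(-3))**2 + 5*(-5/4*(-3)))/(-4735) = -2 - 3*15/4*(1 + (15/4)**2 + 5*(15/4))*(-1/4735) = -2 - 3*15/4*(1 + 225/16 + 75/4)*(-1/4735) = -2 - 3*15/4*541/16*(-1/4735) = -2 - 24345/64*(-1/4735) = -2 + 4869/60608 = -116347/60608 ≈ -1.9197)
(1766 + 1593)*(v + 3951) = (1766 + 1593)*(-116347/60608 + 3951) = 3359*(239345861/60608) = 803962747099/60608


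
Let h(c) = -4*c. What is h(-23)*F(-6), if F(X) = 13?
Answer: 1196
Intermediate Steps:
h(-23)*F(-6) = -4*(-23)*13 = 92*13 = 1196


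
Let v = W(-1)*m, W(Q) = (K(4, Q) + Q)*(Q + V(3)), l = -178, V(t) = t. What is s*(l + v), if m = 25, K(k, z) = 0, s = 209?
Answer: -47652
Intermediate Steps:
W(Q) = Q*(3 + Q) (W(Q) = (0 + Q)*(Q + 3) = Q*(3 + Q))
v = -50 (v = -(3 - 1)*25 = -1*2*25 = -2*25 = -50)
s*(l + v) = 209*(-178 - 50) = 209*(-228) = -47652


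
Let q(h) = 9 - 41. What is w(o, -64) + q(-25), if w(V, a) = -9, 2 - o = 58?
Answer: -41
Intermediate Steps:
o = -56 (o = 2 - 1*58 = 2 - 58 = -56)
q(h) = -32
w(o, -64) + q(-25) = -9 - 32 = -41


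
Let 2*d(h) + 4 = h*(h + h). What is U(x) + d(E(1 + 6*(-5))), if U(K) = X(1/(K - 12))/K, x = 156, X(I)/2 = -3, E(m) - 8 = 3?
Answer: 3093/26 ≈ 118.96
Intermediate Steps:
E(m) = 11 (E(m) = 8 + 3 = 11)
X(I) = -6 (X(I) = 2*(-3) = -6)
d(h) = -2 + h² (d(h) = -2 + (h*(h + h))/2 = -2 + (h*(2*h))/2 = -2 + (2*h²)/2 = -2 + h²)
U(K) = -6/K
U(x) + d(E(1 + 6*(-5))) = -6/156 + (-2 + 11²) = -6*1/156 + (-2 + 121) = -1/26 + 119 = 3093/26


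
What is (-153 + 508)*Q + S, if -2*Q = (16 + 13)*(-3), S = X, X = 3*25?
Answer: 31035/2 ≈ 15518.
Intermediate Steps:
X = 75
S = 75
Q = 87/2 (Q = -(16 + 13)*(-3)/2 = -29*(-3)/2 = -½*(-87) = 87/2 ≈ 43.500)
(-153 + 508)*Q + S = (-153 + 508)*(87/2) + 75 = 355*(87/2) + 75 = 30885/2 + 75 = 31035/2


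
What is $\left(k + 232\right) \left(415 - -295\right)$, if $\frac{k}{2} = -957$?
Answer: $-1194220$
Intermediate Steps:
$k = -1914$ ($k = 2 \left(-957\right) = -1914$)
$\left(k + 232\right) \left(415 - -295\right) = \left(-1914 + 232\right) \left(415 - -295\right) = - 1682 \left(415 + 295\right) = \left(-1682\right) 710 = -1194220$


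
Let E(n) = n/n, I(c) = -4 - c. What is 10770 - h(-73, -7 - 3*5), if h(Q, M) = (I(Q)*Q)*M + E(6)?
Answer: -100045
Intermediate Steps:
E(n) = 1
h(Q, M) = 1 + M*Q*(-4 - Q) (h(Q, M) = ((-4 - Q)*Q)*M + 1 = (Q*(-4 - Q))*M + 1 = M*Q*(-4 - Q) + 1 = 1 + M*Q*(-4 - Q))
10770 - h(-73, -7 - 3*5) = 10770 - (1 - 1*(-7 - 3*5)*(-73)*(4 - 73)) = 10770 - (1 - 1*(-7 - 15)*(-73)*(-69)) = 10770 - (1 - 1*(-22)*(-73)*(-69)) = 10770 - (1 + 110814) = 10770 - 1*110815 = 10770 - 110815 = -100045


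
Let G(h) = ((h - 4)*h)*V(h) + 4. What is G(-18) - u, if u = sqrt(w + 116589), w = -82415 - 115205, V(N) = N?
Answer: -7124 - I*sqrt(81031) ≈ -7124.0 - 284.66*I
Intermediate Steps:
w = -197620
u = I*sqrt(81031) (u = sqrt(-197620 + 116589) = sqrt(-81031) = I*sqrt(81031) ≈ 284.66*I)
G(h) = 4 + h**2*(-4 + h) (G(h) = ((h - 4)*h)*h + 4 = ((-4 + h)*h)*h + 4 = (h*(-4 + h))*h + 4 = h**2*(-4 + h) + 4 = 4 + h**2*(-4 + h))
G(-18) - u = (4 + (-18)**3 - 4*(-18)**2) - I*sqrt(81031) = (4 - 5832 - 4*324) - I*sqrt(81031) = (4 - 5832 - 1296) - I*sqrt(81031) = -7124 - I*sqrt(81031)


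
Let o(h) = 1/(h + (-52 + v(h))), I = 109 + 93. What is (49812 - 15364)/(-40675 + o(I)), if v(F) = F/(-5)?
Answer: -18877504/22289895 ≈ -0.84691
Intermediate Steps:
v(F) = -F/5 (v(F) = F*(-⅕) = -F/5)
I = 202
o(h) = 1/(-52 + 4*h/5) (o(h) = 1/(h + (-52 - h/5)) = 1/(-52 + 4*h/5))
(49812 - 15364)/(-40675 + o(I)) = (49812 - 15364)/(-40675 + 5/(4*(-65 + 202))) = 34448/(-40675 + (5/4)/137) = 34448/(-40675 + (5/4)*(1/137)) = 34448/(-40675 + 5/548) = 34448/(-22289895/548) = 34448*(-548/22289895) = -18877504/22289895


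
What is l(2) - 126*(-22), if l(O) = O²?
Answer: 2776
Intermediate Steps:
l(2) - 126*(-22) = 2² - 126*(-22) = 4 + 2772 = 2776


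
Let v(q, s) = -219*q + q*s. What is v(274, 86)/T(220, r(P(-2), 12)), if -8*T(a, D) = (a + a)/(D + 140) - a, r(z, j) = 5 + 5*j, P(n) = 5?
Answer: -426892/319 ≈ -1338.2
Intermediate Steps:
T(a, D) = a/8 - a/(4*(140 + D)) (T(a, D) = -((a + a)/(D + 140) - a)/8 = -((2*a)/(140 + D) - a)/8 = -(2*a/(140 + D) - a)/8 = -(-a + 2*a/(140 + D))/8 = a/8 - a/(4*(140 + D)))
v(274, 86)/T(220, r(P(-2), 12)) = (274*(-219 + 86))/(((1/8)*220*(138 + (5 + 5*12))/(140 + (5 + 5*12)))) = (274*(-133))/(((1/8)*220*(138 + (5 + 60))/(140 + (5 + 60)))) = -36442*2*(140 + 65)/(55*(138 + 65)) = -36442/((1/8)*220*203/205) = -36442/((1/8)*220*(1/205)*203) = -36442/2233/82 = -36442*82/2233 = -426892/319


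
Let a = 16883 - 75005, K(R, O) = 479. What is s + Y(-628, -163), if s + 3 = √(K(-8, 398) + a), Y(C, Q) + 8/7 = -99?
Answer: -722/7 + I*√57643 ≈ -103.14 + 240.09*I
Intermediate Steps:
a = -58122
Y(C, Q) = -701/7 (Y(C, Q) = -8/7 - 99 = -701/7)
s = -3 + I*√57643 (s = -3 + √(479 - 58122) = -3 + √(-57643) = -3 + I*√57643 ≈ -3.0 + 240.09*I)
s + Y(-628, -163) = (-3 + I*√57643) - 701/7 = -722/7 + I*√57643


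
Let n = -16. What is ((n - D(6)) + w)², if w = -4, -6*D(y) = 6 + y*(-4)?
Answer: 529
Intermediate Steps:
D(y) = -1 + 2*y/3 (D(y) = -(6 + y*(-4))/6 = -(6 - 4*y)/6 = -1 + 2*y/3)
((n - D(6)) + w)² = ((-16 - (-1 + (⅔)*6)) - 4)² = ((-16 - (-1 + 4)) - 4)² = ((-16 - 1*3) - 4)² = ((-16 - 3) - 4)² = (-19 - 4)² = (-23)² = 529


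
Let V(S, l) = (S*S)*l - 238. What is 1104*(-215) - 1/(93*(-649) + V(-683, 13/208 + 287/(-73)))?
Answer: -517169165936192/2178838751 ≈ -2.3736e+5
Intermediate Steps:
V(S, l) = -238 + l*S**2 (V(S, l) = S**2*l - 238 = l*S**2 - 238 = -238 + l*S**2)
1104*(-215) - 1/(93*(-649) + V(-683, 13/208 + 287/(-73))) = 1104*(-215) - 1/(93*(-649) + (-238 + (13/208 + 287/(-73))*(-683)**2)) = -237360 - 1/(-60357 + (-238 + (13*(1/208) + 287*(-1/73))*466489)) = -237360 - 1/(-60357 + (-238 + (1/16 - 287/73)*466489)) = -237360 - 1/(-60357 + (-238 - 4519/1168*466489)) = -237360 - 1/(-60357 + (-238 - 2108063791/1168)) = -237360 - 1/(-60357 - 2108341775/1168) = -237360 - 1/(-2178838751/1168) = -237360 - 1*(-1168/2178838751) = -237360 + 1168/2178838751 = -517169165936192/2178838751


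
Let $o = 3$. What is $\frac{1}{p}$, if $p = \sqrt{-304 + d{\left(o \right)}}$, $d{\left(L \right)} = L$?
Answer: $- \frac{i \sqrt{301}}{301} \approx - 0.057639 i$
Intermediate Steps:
$p = i \sqrt{301}$ ($p = \sqrt{-304 + 3} = \sqrt{-301} = i \sqrt{301} \approx 17.349 i$)
$\frac{1}{p} = \frac{1}{i \sqrt{301}} = - \frac{i \sqrt{301}}{301}$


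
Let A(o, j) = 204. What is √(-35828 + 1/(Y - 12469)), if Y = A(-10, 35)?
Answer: I*√5389614113565/12265 ≈ 189.28*I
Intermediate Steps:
Y = 204
√(-35828 + 1/(Y - 12469)) = √(-35828 + 1/(204 - 12469)) = √(-35828 + 1/(-12265)) = √(-35828 - 1/12265) = √(-439430421/12265) = I*√5389614113565/12265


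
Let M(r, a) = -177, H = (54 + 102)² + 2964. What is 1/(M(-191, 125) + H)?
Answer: 1/27123 ≈ 3.6869e-5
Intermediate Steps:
H = 27300 (H = 156² + 2964 = 24336 + 2964 = 27300)
1/(M(-191, 125) + H) = 1/(-177 + 27300) = 1/27123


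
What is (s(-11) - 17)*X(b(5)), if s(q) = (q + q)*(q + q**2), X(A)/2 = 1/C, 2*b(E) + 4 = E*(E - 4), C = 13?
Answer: -4874/13 ≈ -374.92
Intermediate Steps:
b(E) = -2 + E*(-4 + E)/2 (b(E) = -2 + (E*(E - 4))/2 = -2 + (E*(-4 + E))/2 = -2 + E*(-4 + E)/2)
X(A) = 2/13
s(q) = 2*q*(q + q**2) (s(q) = (2*q)*(q + q**2) = 2*q*(q + q**2))
(s(-11) - 17)*X(b(5)) = (2*(-11)**2*(1 - 11) - 17)*(2/13) = (2*121*(-10) - 17)*(2/13) = (-2420 - 17)*(2/13) = -2437*2/13 = -4874/13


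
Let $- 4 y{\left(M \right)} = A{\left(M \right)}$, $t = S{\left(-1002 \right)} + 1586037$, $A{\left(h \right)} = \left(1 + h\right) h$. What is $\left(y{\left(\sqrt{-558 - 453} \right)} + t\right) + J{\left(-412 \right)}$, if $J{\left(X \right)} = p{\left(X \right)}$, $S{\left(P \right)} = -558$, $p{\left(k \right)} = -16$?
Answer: $\frac{6342863}{4} - \frac{i \sqrt{1011}}{4} \approx 1.5857 \cdot 10^{6} - 7.9491 i$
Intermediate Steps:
$J{\left(X \right)} = -16$
$A{\left(h \right)} = h \left(1 + h\right)$
$t = 1585479$ ($t = -558 + 1586037 = 1585479$)
$y{\left(M \right)} = - \frac{M \left(1 + M\right)}{4}$
$\left(y{\left(\sqrt{-558 - 453} \right)} + t\right) + J{\left(-412 \right)} = \left(- \frac{\sqrt{-558 - 453} \left(1 + \sqrt{-558 - 453}\right)}{4} + 1585479\right) - 16 = \left(- \frac{\sqrt{-1011} \left(1 + \sqrt{-1011}\right)}{4} + 1585479\right) - 16 = \left(- \frac{i \sqrt{1011} \left(1 + i \sqrt{1011}\right)}{4} + 1585479\right) - 16 = \left(1585479 - \frac{i \sqrt{1011} \left(1 + i \sqrt{1011}\right)}{4}\right) - 16 = 1585463 - \frac{i \sqrt{1011} \left(1 + i \sqrt{1011}\right)}{4}$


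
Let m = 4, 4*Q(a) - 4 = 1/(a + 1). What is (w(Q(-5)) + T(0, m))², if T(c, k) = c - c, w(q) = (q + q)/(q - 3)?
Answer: 100/121 ≈ 0.82645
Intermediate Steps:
Q(a) = 1 + 1/(4*(1 + a)) (Q(a) = 1 + 1/(4*(a + 1)) = 1 + 1/(4*(1 + a)))
w(q) = 2*q/(-3 + q) (w(q) = (2*q)/(-3 + q) = 2*q/(-3 + q))
T(c, k) = 0
(w(Q(-5)) + T(0, m))² = (2*((5/4 - 5)/(1 - 5))/(-3 + (5/4 - 5)/(1 - 5)) + 0)² = (2*(-15/4/(-4))/(-3 - 15/4/(-4)) + 0)² = (2*(-¼*(-15/4))/(-3 - ¼*(-15/4)) + 0)² = (2*(15/16)/(-3 + 15/16) + 0)² = (2*(15/16)/(-33/16) + 0)² = (2*(15/16)*(-16/33) + 0)² = (-10/11 + 0)² = (-10/11)² = 100/121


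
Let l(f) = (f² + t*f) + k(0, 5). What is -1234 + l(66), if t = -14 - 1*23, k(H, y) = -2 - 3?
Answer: 675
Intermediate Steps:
k(H, y) = -5
t = -37 (t = -14 - 23 = -37)
l(f) = -5 + f² - 37*f (l(f) = (f² - 37*f) - 5 = -5 + f² - 37*f)
-1234 + l(66) = -1234 + (-5 + 66² - 37*66) = -1234 + (-5 + 4356 - 2442) = -1234 + 1909 = 675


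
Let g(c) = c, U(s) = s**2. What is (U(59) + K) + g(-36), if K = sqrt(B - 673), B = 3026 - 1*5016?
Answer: 3445 + I*sqrt(2663) ≈ 3445.0 + 51.604*I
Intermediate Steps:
B = -1990 (B = 3026 - 5016 = -1990)
K = I*sqrt(2663) (K = sqrt(-1990 - 673) = sqrt(-2663) = I*sqrt(2663) ≈ 51.604*I)
(U(59) + K) + g(-36) = (59**2 + I*sqrt(2663)) - 36 = (3481 + I*sqrt(2663)) - 36 = 3445 + I*sqrt(2663)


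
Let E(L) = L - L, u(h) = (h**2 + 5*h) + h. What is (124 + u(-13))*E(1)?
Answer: 0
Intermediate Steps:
u(h) = h**2 + 6*h
E(L) = 0
(124 + u(-13))*E(1) = (124 - 13*(6 - 13))*0 = (124 - 13*(-7))*0 = (124 + 91)*0 = 215*0 = 0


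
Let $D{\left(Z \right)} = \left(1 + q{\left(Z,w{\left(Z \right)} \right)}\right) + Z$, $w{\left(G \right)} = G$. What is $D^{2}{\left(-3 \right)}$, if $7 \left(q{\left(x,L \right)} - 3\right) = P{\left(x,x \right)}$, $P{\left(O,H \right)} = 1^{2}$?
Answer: $\frac{64}{49} \approx 1.3061$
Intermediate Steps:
$P{\left(O,H \right)} = 1$
$q{\left(x,L \right)} = \frac{22}{7}$ ($q{\left(x,L \right)} = 3 + \frac{1}{7} \cdot 1 = 3 + \frac{1}{7} = \frac{22}{7}$)
$D{\left(Z \right)} = \frac{29}{7} + Z$ ($D{\left(Z \right)} = \left(1 + \frac{22}{7}\right) + Z = \frac{29}{7} + Z$)
$D^{2}{\left(-3 \right)} = \left(\frac{29}{7} - 3\right)^{2} = \left(\frac{8}{7}\right)^{2} = \frac{64}{49}$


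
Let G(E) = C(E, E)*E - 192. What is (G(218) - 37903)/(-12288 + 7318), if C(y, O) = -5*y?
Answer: 55143/994 ≈ 55.476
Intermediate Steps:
G(E) = -192 - 5*E² (G(E) = (-5*E)*E - 192 = -5*E² - 192 = -192 - 5*E²)
(G(218) - 37903)/(-12288 + 7318) = ((-192 - 5*218²) - 37903)/(-12288 + 7318) = ((-192 - 5*47524) - 37903)/(-4970) = ((-192 - 237620) - 37903)*(-1/4970) = (-237812 - 37903)*(-1/4970) = -275715*(-1/4970) = 55143/994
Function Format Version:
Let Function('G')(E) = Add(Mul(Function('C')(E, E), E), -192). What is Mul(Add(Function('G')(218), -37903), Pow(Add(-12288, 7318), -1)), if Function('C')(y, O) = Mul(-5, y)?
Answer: Rational(55143, 994) ≈ 55.476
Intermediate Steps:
Function('G')(E) = Add(-192, Mul(-5, Pow(E, 2))) (Function('G')(E) = Add(Mul(Mul(-5, E), E), -192) = Add(Mul(-5, Pow(E, 2)), -192) = Add(-192, Mul(-5, Pow(E, 2))))
Mul(Add(Function('G')(218), -37903), Pow(Add(-12288, 7318), -1)) = Mul(Add(Add(-192, Mul(-5, Pow(218, 2))), -37903), Pow(Add(-12288, 7318), -1)) = Mul(Add(Add(-192, Mul(-5, 47524)), -37903), Pow(-4970, -1)) = Mul(Add(Add(-192, -237620), -37903), Rational(-1, 4970)) = Mul(Add(-237812, -37903), Rational(-1, 4970)) = Mul(-275715, Rational(-1, 4970)) = Rational(55143, 994)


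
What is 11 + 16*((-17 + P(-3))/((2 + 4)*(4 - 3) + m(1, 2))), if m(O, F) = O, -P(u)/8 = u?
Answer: 27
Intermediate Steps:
P(u) = -8*u
11 + 16*((-17 + P(-3))/((2 + 4)*(4 - 3) + m(1, 2))) = 11 + 16*((-17 - 8*(-3))/((2 + 4)*(4 - 3) + 1)) = 11 + 16*((-17 + 24)/(6*1 + 1)) = 11 + 16*(7/(6 + 1)) = 11 + 16*(7/7) = 11 + 16*(7*(⅐)) = 11 + 16*1 = 11 + 16 = 27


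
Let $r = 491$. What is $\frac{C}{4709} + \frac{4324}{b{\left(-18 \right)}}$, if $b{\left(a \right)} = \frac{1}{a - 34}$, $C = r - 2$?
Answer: $- \frac{1058808743}{4709} \approx -2.2485 \cdot 10^{5}$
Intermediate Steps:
$C = 489$ ($C = 491 - 2 = 489$)
$b{\left(a \right)} = \frac{1}{-34 + a}$
$\frac{C}{4709} + \frac{4324}{b{\left(-18 \right)}} = \frac{489}{4709} + \frac{4324}{\frac{1}{-34 - 18}} = 489 \cdot \frac{1}{4709} + \frac{4324}{\frac{1}{-52}} = \frac{489}{4709} + \frac{4324}{- \frac{1}{52}} = \frac{489}{4709} + 4324 \left(-52\right) = \frac{489}{4709} - 224848 = - \frac{1058808743}{4709}$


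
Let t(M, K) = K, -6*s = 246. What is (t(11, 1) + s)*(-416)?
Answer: 16640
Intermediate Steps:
s = -41 (s = -⅙*246 = -41)
(t(11, 1) + s)*(-416) = (1 - 41)*(-416) = -40*(-416) = 16640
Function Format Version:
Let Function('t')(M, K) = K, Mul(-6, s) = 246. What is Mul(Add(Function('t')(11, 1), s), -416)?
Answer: 16640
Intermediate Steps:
s = -41 (s = Mul(Rational(-1, 6), 246) = -41)
Mul(Add(Function('t')(11, 1), s), -416) = Mul(Add(1, -41), -416) = Mul(-40, -416) = 16640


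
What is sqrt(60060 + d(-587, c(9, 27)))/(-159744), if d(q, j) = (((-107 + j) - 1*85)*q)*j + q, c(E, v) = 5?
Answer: -sqrt(608318)/159744 ≈ -0.0048825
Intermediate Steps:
d(q, j) = q + j*q*(-192 + j) (d(q, j) = (((-107 + j) - 85)*q)*j + q = ((-192 + j)*q)*j + q = (q*(-192 + j))*j + q = j*q*(-192 + j) + q = q + j*q*(-192 + j))
sqrt(60060 + d(-587, c(9, 27)))/(-159744) = sqrt(60060 - 587*(1 + 5**2 - 192*5))/(-159744) = sqrt(60060 - 587*(1 + 25 - 960))*(-1/159744) = sqrt(60060 - 587*(-934))*(-1/159744) = sqrt(60060 + 548258)*(-1/159744) = sqrt(608318)*(-1/159744) = -sqrt(608318)/159744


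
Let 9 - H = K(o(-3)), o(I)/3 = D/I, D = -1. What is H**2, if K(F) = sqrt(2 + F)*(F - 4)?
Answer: 108 + 54*sqrt(3) ≈ 201.53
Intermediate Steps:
o(I) = -3/I (o(I) = 3*(-1/I) = -3/I)
K(F) = sqrt(2 + F)*(-4 + F)
H = 9 + 3*sqrt(3) (H = 9 - sqrt(2 - 3/(-3))*(-4 - 3/(-3)) = 9 - sqrt(2 - 3*(-1/3))*(-4 - 3*(-1/3)) = 9 - sqrt(2 + 1)*(-4 + 1) = 9 - sqrt(3)*(-3) = 9 - (-3)*sqrt(3) = 9 + 3*sqrt(3) ≈ 14.196)
H**2 = (9 + 3*sqrt(3))**2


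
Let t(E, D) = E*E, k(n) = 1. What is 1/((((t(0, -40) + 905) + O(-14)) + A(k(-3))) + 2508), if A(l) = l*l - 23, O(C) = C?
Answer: 1/3377 ≈ 0.00029612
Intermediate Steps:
A(l) = -23 + l² (A(l) = l² - 23 = -23 + l²)
t(E, D) = E²
1/((((t(0, -40) + 905) + O(-14)) + A(k(-3))) + 2508) = 1/((((0² + 905) - 14) + (-23 + 1²)) + 2508) = 1/((((0 + 905) - 14) + (-23 + 1)) + 2508) = 1/(((905 - 14) - 22) + 2508) = 1/((891 - 22) + 2508) = 1/(869 + 2508) = 1/3377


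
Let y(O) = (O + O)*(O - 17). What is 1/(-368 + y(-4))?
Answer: -1/200 ≈ -0.0050000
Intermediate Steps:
y(O) = 2*O*(-17 + O) (y(O) = (2*O)*(-17 + O) = 2*O*(-17 + O))
1/(-368 + y(-4)) = 1/(-368 + 2*(-4)*(-17 - 4)) = 1/(-368 + 2*(-4)*(-21)) = 1/(-368 + 168) = 1/(-200) = -1/200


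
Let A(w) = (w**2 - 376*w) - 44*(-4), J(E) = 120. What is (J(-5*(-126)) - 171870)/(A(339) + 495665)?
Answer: -85875/241649 ≈ -0.35537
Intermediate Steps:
A(w) = 176 + w**2 - 376*w (A(w) = (w**2 - 376*w) + 176 = 176 + w**2 - 376*w)
(J(-5*(-126)) - 171870)/(A(339) + 495665) = (120 - 171870)/((176 + 339**2 - 376*339) + 495665) = -171750/((176 + 114921 - 127464) + 495665) = -171750/(-12367 + 495665) = -171750/483298 = -171750*1/483298 = -85875/241649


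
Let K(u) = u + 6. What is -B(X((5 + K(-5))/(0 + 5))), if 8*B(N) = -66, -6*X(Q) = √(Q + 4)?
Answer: 33/4 ≈ 8.2500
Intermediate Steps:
K(u) = 6 + u
X(Q) = -√(4 + Q)/6 (X(Q) = -√(Q + 4)/6 = -√(4 + Q)/6)
B(N) = -33/4 (B(N) = (⅛)*(-66) = -33/4)
-B(X((5 + K(-5))/(0 + 5))) = -1*(-33/4) = 33/4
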